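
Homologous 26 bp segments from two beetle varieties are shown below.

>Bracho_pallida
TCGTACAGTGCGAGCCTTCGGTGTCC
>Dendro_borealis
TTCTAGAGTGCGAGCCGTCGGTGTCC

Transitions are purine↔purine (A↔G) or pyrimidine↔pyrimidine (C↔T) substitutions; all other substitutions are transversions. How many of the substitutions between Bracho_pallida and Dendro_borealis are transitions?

Mismatches occur at site 2 (C→T, transition), site 3 (G→C, transversion), site 6 (C→G, transversion), site 17 (T→G, transversion).
Of the 4 differences, 1 transition and 3 transversions, so the answer is 1.

1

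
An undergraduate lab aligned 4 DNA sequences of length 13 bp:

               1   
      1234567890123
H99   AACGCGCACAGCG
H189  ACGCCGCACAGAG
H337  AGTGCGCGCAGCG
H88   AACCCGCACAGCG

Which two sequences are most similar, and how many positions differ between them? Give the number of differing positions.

Pairwise Hamming distances:
  H99 vs H189: 4
  H99 vs H337: 3
  H99 vs H88: 1
  H189 vs H337: 5
  H189 vs H88: 3
  H337 vs H88: 4
The smallest is 1, between H99 and H88.

1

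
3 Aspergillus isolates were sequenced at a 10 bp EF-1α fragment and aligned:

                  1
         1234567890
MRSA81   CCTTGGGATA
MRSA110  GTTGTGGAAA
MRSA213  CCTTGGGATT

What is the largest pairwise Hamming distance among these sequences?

6

Pairwise Hamming distances:
  MRSA81 vs MRSA110: 5
  MRSA81 vs MRSA213: 1
  MRSA110 vs MRSA213: 6
The largest is 6, between MRSA110 and MRSA213.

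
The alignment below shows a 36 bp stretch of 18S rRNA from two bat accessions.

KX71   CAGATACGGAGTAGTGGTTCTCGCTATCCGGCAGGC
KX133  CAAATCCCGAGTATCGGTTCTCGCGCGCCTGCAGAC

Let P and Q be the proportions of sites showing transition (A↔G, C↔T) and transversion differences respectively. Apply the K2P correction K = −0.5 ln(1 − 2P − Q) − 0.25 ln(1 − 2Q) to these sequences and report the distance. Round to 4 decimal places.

0.3471

Differing sites — 3:G/A (Ti); 6:A/C (Tv); 8:G/C (Tv); 14:G/T (Tv); 15:T/C (Ti); 25:T/G (Tv); 26:A/C (Tv); 27:T/G (Tv); 30:G/T (Tv); 35:G/A (Ti).
Of the 10 differences, 3 transitions and 7 transversions over 36 sites: P = 3/36 = 0.083333, Q = 7/36 = 0.194444.
d = −0.5·ln(0.638890) − 0.25·ln(0.611112) = −0.5·(-0.448023) − 0.25·(-0.492475) = 0.3471.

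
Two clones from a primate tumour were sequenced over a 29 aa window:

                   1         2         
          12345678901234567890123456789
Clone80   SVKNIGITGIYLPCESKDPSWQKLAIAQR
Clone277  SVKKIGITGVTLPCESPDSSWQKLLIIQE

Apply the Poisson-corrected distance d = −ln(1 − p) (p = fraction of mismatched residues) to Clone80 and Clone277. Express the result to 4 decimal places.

0.3228

Mismatches occur at site 4 (N→K), site 10 (I→V), site 11 (Y→T), site 17 (K→P), site 19 (P→S), site 25 (A→L), site 27 (A→I), site 29 (R→E).
p = 8/29 = 0.275862.
d = −ln(1 − 0.275862) = −ln(0.724138) = 0.3228.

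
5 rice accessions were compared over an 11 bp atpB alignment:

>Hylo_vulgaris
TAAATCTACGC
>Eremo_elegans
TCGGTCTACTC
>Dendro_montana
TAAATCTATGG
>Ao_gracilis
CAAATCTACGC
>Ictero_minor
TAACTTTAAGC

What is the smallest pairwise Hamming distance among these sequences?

1

Pairwise Hamming distances:
  Hylo_vulgaris vs Eremo_elegans: 4
  Hylo_vulgaris vs Dendro_montana: 2
  Hylo_vulgaris vs Ao_gracilis: 1
  Hylo_vulgaris vs Ictero_minor: 3
  Eremo_elegans vs Dendro_montana: 6
  Eremo_elegans vs Ao_gracilis: 5
  Eremo_elegans vs Ictero_minor: 6
  Dendro_montana vs Ao_gracilis: 3
  Dendro_montana vs Ictero_minor: 4
  Ao_gracilis vs Ictero_minor: 4
The smallest is 1, between Hylo_vulgaris and Ao_gracilis.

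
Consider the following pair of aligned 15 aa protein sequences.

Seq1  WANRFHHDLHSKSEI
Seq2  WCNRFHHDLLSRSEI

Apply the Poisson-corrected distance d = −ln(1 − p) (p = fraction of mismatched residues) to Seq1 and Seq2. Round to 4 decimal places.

Mismatches occur at site 2 (A→C), site 10 (H→L), site 12 (K→R).
p = 3/15 = 0.200000.
d = −ln(1 − 0.200000) = −ln(0.800000) = 0.2231.

0.2231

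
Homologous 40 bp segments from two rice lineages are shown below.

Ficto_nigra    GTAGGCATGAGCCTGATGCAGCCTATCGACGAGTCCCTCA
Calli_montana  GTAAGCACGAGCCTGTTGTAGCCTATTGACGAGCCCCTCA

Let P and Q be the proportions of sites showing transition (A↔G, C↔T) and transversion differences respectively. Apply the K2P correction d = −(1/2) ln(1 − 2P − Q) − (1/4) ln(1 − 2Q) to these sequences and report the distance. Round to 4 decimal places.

0.1736

The sequences differ at positions 4 (G/A, transition), 8 (T/C, transition), 16 (A/T, transversion), 19 (C/T, transition), 27 (C/T, transition), 34 (T/C, transition).
Of the 6 differences, 5 transitions and 1 transversion over 40 sites: P = 5/40 = 0.125000, Q = 1/40 = 0.025000.
d = −0.5·ln(0.725000) − 0.25·ln(0.950000) = −0.5·(-0.321584) − 0.25·(-0.051293) = 0.1736.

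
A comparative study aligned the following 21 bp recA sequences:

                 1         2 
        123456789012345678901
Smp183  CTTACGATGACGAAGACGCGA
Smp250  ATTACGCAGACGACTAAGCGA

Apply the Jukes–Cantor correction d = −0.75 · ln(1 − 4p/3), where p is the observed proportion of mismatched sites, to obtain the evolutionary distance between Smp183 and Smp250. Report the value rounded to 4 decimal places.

0.3597

Mismatches occur at site 1 (C→A), site 7 (A→C), site 8 (T→A), site 14 (A→C), site 15 (G→T), site 17 (C→A).
p = 6/21 = 0.285714.
d = −0.75 · ln(1 − (4/3)·0.285714) = −0.75 · ln(0.619048) = −0.75 · (-0.479572) = 0.3597.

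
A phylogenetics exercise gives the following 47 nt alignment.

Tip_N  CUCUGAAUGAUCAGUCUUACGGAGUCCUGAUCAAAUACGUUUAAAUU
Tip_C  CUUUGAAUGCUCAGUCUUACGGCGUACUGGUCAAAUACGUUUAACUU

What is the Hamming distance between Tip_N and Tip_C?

Mismatches occur at site 3 (C/U), site 10 (A/C), site 23 (A/C), site 26 (C/A), site 30 (A/G), site 45 (A/C).
That gives 6 mismatches out of 47 aligned sites, so the Hamming distance is 6.

6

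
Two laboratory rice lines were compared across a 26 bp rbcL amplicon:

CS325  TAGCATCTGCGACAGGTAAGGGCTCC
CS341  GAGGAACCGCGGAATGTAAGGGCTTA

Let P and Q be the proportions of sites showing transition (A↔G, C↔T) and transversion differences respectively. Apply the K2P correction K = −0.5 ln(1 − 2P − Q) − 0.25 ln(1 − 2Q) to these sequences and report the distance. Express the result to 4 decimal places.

0.4643

Differing sites — 1:T/G (Tv); 4:C/G (Tv); 6:T/A (Tv); 8:T/C (Ti); 12:A/G (Ti); 13:C/A (Tv); 15:G/T (Tv); 25:C/T (Ti); 26:C/A (Tv).
Of the 9 differences, 3 transitions and 6 transversions over 26 sites: P = 3/26 = 0.115385, Q = 6/26 = 0.230769.
d = −0.5·ln(0.538461) − 0.25·ln(0.538462) = −0.5·(-0.619040) − 0.25·(-0.619038) = 0.4643.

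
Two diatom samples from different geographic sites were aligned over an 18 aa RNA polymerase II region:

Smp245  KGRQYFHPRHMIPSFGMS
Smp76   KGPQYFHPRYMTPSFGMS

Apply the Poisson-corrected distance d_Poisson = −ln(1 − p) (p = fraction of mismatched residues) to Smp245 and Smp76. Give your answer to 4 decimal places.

0.1823

The sequences differ at positions 3 (R/P), 10 (H/Y), 12 (I/T).
p = 3/18 = 0.166667.
d = −ln(1 − 0.166667) = −ln(0.833333) = 0.1823.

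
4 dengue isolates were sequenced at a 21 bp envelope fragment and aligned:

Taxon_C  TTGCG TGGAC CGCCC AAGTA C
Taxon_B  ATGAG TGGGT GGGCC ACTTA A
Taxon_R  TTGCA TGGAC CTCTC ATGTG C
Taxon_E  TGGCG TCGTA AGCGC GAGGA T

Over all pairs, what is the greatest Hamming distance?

14

Pairwise Hamming distances:
  Taxon_C vs Taxon_B: 9
  Taxon_C vs Taxon_R: 5
  Taxon_C vs Taxon_E: 9
  Taxon_B vs Taxon_R: 13
  Taxon_B vs Taxon_E: 14
  Taxon_R vs Taxon_E: 13
The largest is 14, between Taxon_B and Taxon_E.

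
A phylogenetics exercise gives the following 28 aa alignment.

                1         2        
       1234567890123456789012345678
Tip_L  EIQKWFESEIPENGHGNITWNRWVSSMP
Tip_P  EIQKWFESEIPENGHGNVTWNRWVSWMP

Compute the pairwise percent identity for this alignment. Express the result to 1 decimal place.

The sequences differ at positions 18 (I/V), 26 (S/W).
26 of the 28 sites match, so the percent identity is 26/28 × 100 = 92.9%.

92.9%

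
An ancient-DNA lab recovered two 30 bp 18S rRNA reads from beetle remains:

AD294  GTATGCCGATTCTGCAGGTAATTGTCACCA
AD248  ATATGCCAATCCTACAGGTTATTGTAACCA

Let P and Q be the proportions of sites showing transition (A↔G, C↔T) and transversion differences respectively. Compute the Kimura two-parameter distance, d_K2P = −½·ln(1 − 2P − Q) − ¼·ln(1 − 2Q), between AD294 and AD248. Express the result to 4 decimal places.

The sequences differ at positions 1 (G/A, transition), 8 (G/A, transition), 11 (T/C, transition), 14 (G/A, transition), 20 (A/T, transversion), 26 (C/A, transversion).
Of the 6 differences, 4 transitions and 2 transversions over 30 sites: P = 4/30 = 0.133333, Q = 2/30 = 0.066667.
d = −0.5·ln(0.666667) − 0.25·ln(0.866666) = −0.5·(-0.405465) − 0.25·(-0.143102) = 0.2385.

0.2385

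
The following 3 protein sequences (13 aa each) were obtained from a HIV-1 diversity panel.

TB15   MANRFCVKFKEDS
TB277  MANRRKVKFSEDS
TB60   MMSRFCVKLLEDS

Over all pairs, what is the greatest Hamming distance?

6

Pairwise Hamming distances:
  TB15 vs TB277: 3
  TB15 vs TB60: 4
  TB277 vs TB60: 6
The largest is 6, between TB277 and TB60.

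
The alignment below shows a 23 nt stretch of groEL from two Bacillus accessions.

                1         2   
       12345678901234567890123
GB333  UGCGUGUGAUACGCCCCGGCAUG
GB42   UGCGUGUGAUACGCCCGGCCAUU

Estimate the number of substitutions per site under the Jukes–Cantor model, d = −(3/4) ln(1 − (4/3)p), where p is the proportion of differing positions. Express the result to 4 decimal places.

Mismatches occur at site 17 (C→G), site 19 (G→C), site 23 (G→U).
p = 3/23 = 0.130435.
d = −0.75 · ln(1 − (4/3)·0.130435) = −0.75 · ln(0.826087) = −0.75 · (-0.191055) = 0.1433.

0.1433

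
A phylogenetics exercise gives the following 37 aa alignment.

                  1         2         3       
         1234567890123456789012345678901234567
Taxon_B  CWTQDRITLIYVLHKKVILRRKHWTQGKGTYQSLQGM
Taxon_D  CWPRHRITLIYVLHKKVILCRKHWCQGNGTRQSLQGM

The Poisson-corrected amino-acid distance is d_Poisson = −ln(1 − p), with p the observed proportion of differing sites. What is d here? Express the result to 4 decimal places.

0.2097

Mismatches occur at site 3 (T→P), site 4 (Q→R), site 5 (D→H), site 20 (R→C), site 25 (T→C), site 28 (K→N), site 31 (Y→R).
p = 7/37 = 0.189189.
d = −ln(1 − 0.189189) = −ln(0.810811) = 0.2097.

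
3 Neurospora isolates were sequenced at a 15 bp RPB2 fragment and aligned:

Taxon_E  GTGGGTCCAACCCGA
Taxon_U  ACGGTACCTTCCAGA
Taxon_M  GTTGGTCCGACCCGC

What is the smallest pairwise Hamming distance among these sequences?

Pairwise Hamming distances:
  Taxon_E vs Taxon_U: 7
  Taxon_E vs Taxon_M: 3
  Taxon_U vs Taxon_M: 9
The smallest is 3, between Taxon_E and Taxon_M.

3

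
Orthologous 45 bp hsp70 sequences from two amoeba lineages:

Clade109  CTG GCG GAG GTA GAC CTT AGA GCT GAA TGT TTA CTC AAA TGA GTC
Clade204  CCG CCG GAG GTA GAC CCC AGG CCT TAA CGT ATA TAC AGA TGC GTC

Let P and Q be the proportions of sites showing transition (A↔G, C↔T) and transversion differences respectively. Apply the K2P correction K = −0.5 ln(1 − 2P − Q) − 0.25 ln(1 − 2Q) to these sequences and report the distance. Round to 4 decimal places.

0.3714

Mismatches occur at site 2 (T→C, transition), site 4 (G→C, transversion), site 17 (T→C, transition), site 18 (T→C, transition), site 21 (A→G, transition), site 22 (G→C, transversion), site 25 (G→T, transversion), site 28 (T→C, transition), site 31 (T→A, transversion), site 34 (C→T, transition), site 35 (T→A, transversion), site 38 (A→G, transition), site 42 (A→C, transversion).
Of the 13 differences, 7 transitions and 6 transversions over 45 sites: P = 7/45 = 0.155556, Q = 6/45 = 0.133333.
d = −0.5·ln(0.555555) − 0.25·ln(0.733334) = −0.5·(-0.587788) − 0.25·(-0.310154) = 0.3714.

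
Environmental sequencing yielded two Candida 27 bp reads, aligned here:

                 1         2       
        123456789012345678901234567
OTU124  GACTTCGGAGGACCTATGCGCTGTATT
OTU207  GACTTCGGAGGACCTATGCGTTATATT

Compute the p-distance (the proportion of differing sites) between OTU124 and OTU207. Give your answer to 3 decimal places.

The sequences differ at positions 21 (C/T), 23 (G/A).
There are 2 differences over 27 sites, so p = 2/27 = 0.074.

0.074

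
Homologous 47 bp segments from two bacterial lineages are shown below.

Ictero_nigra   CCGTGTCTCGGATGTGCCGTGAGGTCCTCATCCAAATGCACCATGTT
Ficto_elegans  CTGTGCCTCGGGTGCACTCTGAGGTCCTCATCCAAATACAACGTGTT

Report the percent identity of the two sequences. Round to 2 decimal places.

Differing sites — 2:C/T; 6:T/C; 12:A/G; 15:T/C; 16:G/A; 18:C/T; 19:G/C; 38:G/A; 41:C/A; 43:A/G.
37 of the 47 sites match, so the percent identity is 37/47 × 100 = 78.72%.

78.72%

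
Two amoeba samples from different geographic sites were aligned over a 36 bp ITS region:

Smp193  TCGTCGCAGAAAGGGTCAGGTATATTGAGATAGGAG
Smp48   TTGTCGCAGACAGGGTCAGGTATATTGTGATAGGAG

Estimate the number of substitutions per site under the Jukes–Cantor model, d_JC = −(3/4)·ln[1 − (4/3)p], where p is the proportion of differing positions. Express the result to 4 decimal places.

Differing sites — 2:C/T; 11:A/C; 28:A/T.
p = 3/36 = 0.083333.
d = −0.75 · ln(1 − (4/3)·0.083333) = −0.75 · ln(0.888889) = −0.75 · (-0.117783) = 0.0883.

0.0883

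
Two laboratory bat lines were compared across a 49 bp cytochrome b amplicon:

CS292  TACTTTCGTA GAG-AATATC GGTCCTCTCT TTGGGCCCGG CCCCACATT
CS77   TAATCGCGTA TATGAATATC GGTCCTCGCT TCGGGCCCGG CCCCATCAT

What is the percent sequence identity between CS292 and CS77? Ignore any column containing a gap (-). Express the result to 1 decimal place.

Excluding the 1 gap column leaves 48 comparable sites.
Differing sites — 3:C/A; 5:T/C; 6:T/G; 11:G/T; 13:G/T; 28:T/G; 32:T/C; 46:C/T; 47:A/C; 48:T/A.
38 of the 48 comparable sites match, so the percent identity is 38/48 × 100 = 79.2%.

79.2%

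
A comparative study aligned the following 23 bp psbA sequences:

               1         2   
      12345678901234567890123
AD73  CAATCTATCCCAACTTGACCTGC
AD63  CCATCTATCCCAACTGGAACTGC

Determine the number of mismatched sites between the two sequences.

Differing sites — 2:A/C; 16:T/G; 19:C/A.
That gives 3 mismatches out of 23 aligned sites, so the Hamming distance is 3.

3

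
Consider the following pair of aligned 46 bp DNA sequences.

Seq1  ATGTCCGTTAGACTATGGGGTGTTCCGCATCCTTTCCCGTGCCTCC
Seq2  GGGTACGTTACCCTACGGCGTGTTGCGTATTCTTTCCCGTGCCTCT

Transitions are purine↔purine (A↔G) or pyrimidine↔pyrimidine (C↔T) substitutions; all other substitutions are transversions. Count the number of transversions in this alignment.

The sequences differ at positions 1 (A/G, transition), 2 (T/G, transversion), 5 (C/A, transversion), 11 (G/C, transversion), 12 (A/C, transversion), 16 (T/C, transition), 19 (G/C, transversion), 25 (C/G, transversion), 28 (C/T, transition), 31 (C/T, transition), 46 (C/T, transition).
Of the 11 differences, 5 transitions and 6 transversions, so the answer is 6.

6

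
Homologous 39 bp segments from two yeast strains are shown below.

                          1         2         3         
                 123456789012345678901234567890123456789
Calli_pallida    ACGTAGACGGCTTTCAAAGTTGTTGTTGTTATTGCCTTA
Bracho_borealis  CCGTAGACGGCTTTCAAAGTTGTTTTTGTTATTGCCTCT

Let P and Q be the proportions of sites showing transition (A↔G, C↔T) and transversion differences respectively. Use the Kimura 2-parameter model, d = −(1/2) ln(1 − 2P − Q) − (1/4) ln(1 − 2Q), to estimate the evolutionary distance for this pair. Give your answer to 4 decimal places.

Mismatches occur at site 1 (A→C, transversion), site 25 (G→T, transversion), site 38 (T→C, transition), site 39 (A→T, transversion).
Of the 4 differences, 1 transition and 3 transversions over 39 sites: P = 1/39 = 0.025641, Q = 3/39 = 0.076923.
d = −0.5·ln(0.871795) − 0.25·ln(0.846154) = −0.5·(-0.137201) − 0.25·(-0.167054) = 0.1104.

0.1104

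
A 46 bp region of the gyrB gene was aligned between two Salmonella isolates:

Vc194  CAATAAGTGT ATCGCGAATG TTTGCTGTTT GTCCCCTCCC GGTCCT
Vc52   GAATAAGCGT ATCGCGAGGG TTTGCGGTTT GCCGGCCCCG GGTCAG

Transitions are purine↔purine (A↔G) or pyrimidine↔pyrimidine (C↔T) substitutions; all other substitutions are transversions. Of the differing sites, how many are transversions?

Differing sites — 1:C/G (Tv); 8:T/C (Ti); 18:A/G (Ti); 19:T/G (Tv); 26:T/G (Tv); 32:T/C (Ti); 34:C/G (Tv); 35:C/G (Tv); 37:T/C (Ti); 40:C/G (Tv); 45:C/A (Tv); 46:T/G (Tv).
Of the 12 differences, 4 transitions and 8 transversions, so the answer is 8.

8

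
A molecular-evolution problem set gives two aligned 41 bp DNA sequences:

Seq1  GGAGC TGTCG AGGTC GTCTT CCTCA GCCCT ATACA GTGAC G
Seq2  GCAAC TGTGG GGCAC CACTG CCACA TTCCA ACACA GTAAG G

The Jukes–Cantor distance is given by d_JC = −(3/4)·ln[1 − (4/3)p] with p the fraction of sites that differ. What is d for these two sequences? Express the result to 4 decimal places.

0.5510

Differing sites — 2:G/C; 4:G/A; 9:C/G; 11:A/G; 13:G/C; 14:T/A; 16:G/C; 17:T/A; 20:T/G; 23:T/A; 26:G/T; 27:C/T; 30:T/A; 32:T/C; 38:G/A; 40:C/G.
p = 16/41 = 0.390244.
d = −0.75 · ln(1 − (4/3)·0.390244) = −0.75 · ln(0.479675) = −0.75 · (-0.734646) = 0.5510.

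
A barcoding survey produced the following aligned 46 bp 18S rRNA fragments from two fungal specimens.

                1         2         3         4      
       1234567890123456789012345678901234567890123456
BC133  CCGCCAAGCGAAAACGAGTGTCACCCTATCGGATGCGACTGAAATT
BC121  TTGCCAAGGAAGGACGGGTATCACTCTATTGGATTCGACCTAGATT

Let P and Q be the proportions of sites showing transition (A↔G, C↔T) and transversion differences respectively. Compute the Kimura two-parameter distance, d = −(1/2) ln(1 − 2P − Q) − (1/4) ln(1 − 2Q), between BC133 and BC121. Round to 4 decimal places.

0.4270

Differing sites — 1:C/T (Ti); 2:C/T (Ti); 9:C/G (Tv); 10:G/A (Ti); 12:A/G (Ti); 13:A/G (Ti); 17:A/G (Ti); 20:G/A (Ti); 25:C/T (Ti); 30:C/T (Ti); 35:G/T (Tv); 40:T/C (Ti); 41:G/T (Tv); 43:A/G (Ti).
Of the 14 differences, 11 transitions and 3 transversions over 46 sites: P = 11/46 = 0.239130, Q = 3/46 = 0.065217.
d = −0.5·ln(0.456523) − 0.25·ln(0.869566) = −0.5·(-0.784116) − 0.25·(-0.139761) = 0.4270.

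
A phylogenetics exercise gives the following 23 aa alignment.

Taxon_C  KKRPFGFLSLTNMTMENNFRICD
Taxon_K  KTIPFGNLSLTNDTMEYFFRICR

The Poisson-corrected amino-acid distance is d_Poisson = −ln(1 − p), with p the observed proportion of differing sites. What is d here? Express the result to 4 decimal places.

0.3629

Mismatches occur at site 2 (K→T), site 3 (R→I), site 7 (F→N), site 13 (M→D), site 17 (N→Y), site 18 (N→F), site 23 (D→R).
p = 7/23 = 0.304348.
d = −ln(1 − 0.304348) = −ln(0.695652) = 0.3629.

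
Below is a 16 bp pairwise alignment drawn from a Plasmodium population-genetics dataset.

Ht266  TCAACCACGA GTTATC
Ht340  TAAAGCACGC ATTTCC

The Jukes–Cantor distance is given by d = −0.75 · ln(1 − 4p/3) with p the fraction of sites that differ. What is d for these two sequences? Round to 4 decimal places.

0.5199

Differing sites — 2:C/A; 5:C/G; 10:A/C; 11:G/A; 14:A/T; 15:T/C.
p = 6/16 = 0.375000.
d = −0.75 · ln(1 − (4/3)·0.375000) = −0.75 · ln(0.500000) = −0.75 · (-0.693147) = 0.5199.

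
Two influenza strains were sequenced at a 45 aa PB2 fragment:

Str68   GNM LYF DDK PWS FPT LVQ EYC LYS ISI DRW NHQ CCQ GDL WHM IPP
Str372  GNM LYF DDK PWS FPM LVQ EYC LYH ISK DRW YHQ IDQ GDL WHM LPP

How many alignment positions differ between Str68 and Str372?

Mismatches occur at site 15 (T→M), site 24 (S→H), site 27 (I→K), site 31 (N→Y), site 34 (C→I), site 35 (C→D), site 43 (I→L).
That gives 7 mismatches out of 45 aligned sites, so the Hamming distance is 7.

7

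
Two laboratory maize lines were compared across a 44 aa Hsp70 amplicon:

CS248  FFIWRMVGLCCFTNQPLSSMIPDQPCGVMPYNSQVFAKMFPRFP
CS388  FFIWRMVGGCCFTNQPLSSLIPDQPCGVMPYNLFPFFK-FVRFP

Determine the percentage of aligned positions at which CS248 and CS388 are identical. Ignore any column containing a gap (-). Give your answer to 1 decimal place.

Excluding the 1 gap column leaves 43 comparable sites.
Differing sites — 9:L/G; 20:M/L; 33:S/L; 34:Q/F; 35:V/P; 37:A/F; 41:P/V.
36 of the 43 comparable sites match, so the percent identity is 36/43 × 100 = 83.7%.

83.7%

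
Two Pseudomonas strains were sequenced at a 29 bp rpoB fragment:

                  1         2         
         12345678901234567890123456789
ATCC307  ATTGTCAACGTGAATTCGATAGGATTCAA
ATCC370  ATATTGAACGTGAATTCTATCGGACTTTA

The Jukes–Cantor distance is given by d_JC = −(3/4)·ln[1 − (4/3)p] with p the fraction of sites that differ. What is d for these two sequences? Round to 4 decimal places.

The sequences differ at positions 3 (T/A), 4 (G/T), 6 (C/G), 18 (G/T), 21 (A/C), 25 (T/C), 27 (C/T), 28 (A/T).
p = 8/29 = 0.275862.
d = −0.75 · ln(1 − (4/3)·0.275862) = −0.75 · ln(0.632184) = −0.75 · (-0.458575) = 0.3439.

0.3439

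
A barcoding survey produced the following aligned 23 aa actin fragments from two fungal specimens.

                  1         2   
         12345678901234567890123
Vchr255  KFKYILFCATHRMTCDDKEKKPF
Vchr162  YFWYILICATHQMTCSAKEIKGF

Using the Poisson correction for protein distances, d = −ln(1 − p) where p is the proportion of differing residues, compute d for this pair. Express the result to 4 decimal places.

Mismatches occur at site 1 (K/Y), site 3 (K/W), site 7 (F/I), site 12 (R/Q), site 16 (D/S), site 17 (D/A), site 20 (K/I), site 22 (P/G).
p = 8/23 = 0.347826.
d = −ln(1 − 0.347826) = −ln(0.652174) = 0.4274.

0.4274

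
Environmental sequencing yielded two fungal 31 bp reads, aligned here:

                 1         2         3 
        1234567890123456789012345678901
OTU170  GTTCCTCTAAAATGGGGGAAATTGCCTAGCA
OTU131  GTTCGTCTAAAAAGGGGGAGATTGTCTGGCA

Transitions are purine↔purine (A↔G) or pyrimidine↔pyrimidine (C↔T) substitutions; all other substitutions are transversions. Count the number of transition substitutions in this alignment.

3

Mismatches occur at site 5 (C↔G, transversion), site 13 (T↔A, transversion), site 20 (A↔G, transition), site 25 (C↔T, transition), site 28 (A↔G, transition).
Of the 5 differences, 3 transitions and 2 transversions, so the answer is 3.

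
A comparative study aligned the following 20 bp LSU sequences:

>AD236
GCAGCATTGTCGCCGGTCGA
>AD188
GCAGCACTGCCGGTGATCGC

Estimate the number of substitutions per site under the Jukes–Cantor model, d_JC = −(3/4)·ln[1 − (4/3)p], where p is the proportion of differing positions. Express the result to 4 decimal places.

Differing sites — 7:T/C; 10:T/C; 13:C/G; 14:C/T; 16:G/A; 20:A/C.
p = 6/20 = 0.300000.
d = −0.75 · ln(1 − (4/3)·0.300000) = −0.75 · ln(0.600000) = −0.75 · (-0.510826) = 0.3831.

0.3831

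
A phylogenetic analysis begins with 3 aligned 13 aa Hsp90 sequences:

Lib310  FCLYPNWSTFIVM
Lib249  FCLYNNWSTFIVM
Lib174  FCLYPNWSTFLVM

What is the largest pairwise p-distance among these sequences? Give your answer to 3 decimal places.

0.154

Pairwise Hamming distances:
  Lib310 vs Lib249: 1
  Lib310 vs Lib174: 1
  Lib249 vs Lib174: 2
The largest is 2 mismatches, between Lib249 and Lib174; p = 2/13 = 0.154.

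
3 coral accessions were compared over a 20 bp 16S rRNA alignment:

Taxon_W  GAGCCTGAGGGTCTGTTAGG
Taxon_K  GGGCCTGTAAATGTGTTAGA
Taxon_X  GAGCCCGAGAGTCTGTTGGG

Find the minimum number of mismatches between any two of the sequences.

3

Pairwise Hamming distances:
  Taxon_W vs Taxon_K: 7
  Taxon_W vs Taxon_X: 3
  Taxon_K vs Taxon_X: 8
The smallest is 3, between Taxon_W and Taxon_X.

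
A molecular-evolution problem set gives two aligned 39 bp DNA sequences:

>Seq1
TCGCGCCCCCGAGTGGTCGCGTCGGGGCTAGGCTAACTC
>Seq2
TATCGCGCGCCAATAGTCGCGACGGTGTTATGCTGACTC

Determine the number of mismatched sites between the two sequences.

Mismatches occur at site 2 (C/A), site 3 (G/T), site 7 (C/G), site 9 (C/G), site 11 (G/C), site 13 (G/A), site 15 (G/A), site 22 (T/A), site 26 (G/T), site 28 (C/T), site 31 (G/T), site 35 (A/G).
That gives 12 mismatches out of 39 aligned sites, so the Hamming distance is 12.

12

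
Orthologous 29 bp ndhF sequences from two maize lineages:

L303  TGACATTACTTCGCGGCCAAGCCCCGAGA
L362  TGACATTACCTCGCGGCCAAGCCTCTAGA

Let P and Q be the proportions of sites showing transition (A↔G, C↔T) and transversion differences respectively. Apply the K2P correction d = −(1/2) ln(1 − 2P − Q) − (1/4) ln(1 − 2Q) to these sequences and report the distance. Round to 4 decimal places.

0.1125

Mismatches occur at site 10 (T/C, transition), site 24 (C/T, transition), site 26 (G/T, transversion).
Of the 3 differences, 2 transitions and 1 transversion over 29 sites: P = 2/29 = 0.068966, Q = 1/29 = 0.034483.
d = −0.5·ln(0.827585) − 0.25·ln(0.931034) = −0.5·(-0.189243) − 0.25·(-0.071459) = 0.1125.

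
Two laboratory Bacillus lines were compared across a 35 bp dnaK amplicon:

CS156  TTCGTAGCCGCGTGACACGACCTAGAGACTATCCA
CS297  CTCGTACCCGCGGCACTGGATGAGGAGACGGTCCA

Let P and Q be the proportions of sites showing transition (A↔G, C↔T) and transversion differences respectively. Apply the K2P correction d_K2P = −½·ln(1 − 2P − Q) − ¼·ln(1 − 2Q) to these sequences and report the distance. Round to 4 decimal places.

Differing sites — 1:T/C (Ti); 7:G/C (Tv); 13:T/G (Tv); 14:G/C (Tv); 17:A/T (Tv); 18:C/G (Tv); 21:C/T (Ti); 22:C/G (Tv); 23:T/A (Tv); 24:A/G (Ti); 30:T/G (Tv); 31:A/G (Ti).
Of the 12 differences, 4 transitions and 8 transversions over 35 sites: P = 4/35 = 0.114286, Q = 8/35 = 0.228571.
d = −0.5·ln(0.542857) − 0.25·ln(0.542858) = −0.5·(-0.610909) − 0.25·(-0.610908) = 0.4582.

0.4582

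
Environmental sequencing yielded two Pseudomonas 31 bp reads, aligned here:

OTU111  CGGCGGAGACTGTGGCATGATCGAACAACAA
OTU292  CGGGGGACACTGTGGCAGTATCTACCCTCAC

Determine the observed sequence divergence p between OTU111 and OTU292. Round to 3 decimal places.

0.290

The sequences differ at positions 4 (C/G), 8 (G/C), 18 (T/G), 19 (G/T), 23 (G/T), 25 (A/C), 27 (A/C), 28 (A/T), 31 (A/C).
There are 9 differences over 31 sites, so p = 9/31 = 0.290.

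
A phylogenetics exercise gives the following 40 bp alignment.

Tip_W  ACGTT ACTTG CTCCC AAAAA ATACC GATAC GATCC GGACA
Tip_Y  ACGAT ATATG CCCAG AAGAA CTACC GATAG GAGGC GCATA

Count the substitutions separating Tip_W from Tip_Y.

13

Differing sites — 4:T/A; 7:C/T; 8:T/A; 12:T/C; 14:C/A; 15:C/G; 18:A/G; 21:A/C; 30:C/G; 33:T/G; 34:C/G; 37:G/C; 39:C/T.
That gives 13 mismatches out of 40 aligned sites, so the Hamming distance is 13.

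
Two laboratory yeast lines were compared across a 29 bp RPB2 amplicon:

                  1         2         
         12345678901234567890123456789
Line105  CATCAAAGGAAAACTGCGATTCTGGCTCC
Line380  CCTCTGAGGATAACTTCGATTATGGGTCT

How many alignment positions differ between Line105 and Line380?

8

Differing sites — 2:A/C; 5:A/T; 6:A/G; 11:A/T; 16:G/T; 22:C/A; 26:C/G; 29:C/T.
That gives 8 mismatches out of 29 aligned sites, so the Hamming distance is 8.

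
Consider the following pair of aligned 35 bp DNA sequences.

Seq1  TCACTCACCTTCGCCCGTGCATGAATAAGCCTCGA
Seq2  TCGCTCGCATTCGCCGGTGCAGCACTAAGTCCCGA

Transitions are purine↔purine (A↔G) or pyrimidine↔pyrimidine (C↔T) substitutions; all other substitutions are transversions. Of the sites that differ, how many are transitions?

4

Mismatches occur at site 3 (A/G, transition), site 7 (A/G, transition), site 9 (C/A, transversion), site 16 (C/G, transversion), site 22 (T/G, transversion), site 23 (G/C, transversion), site 25 (A/C, transversion), site 30 (C/T, transition), site 32 (T/C, transition).
Of the 9 differences, 4 transitions and 5 transversions, so the answer is 4.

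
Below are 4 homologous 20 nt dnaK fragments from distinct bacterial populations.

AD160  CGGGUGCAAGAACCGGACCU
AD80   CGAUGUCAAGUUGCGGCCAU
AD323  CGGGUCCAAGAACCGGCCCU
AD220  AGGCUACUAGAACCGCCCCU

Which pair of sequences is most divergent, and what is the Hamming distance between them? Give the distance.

Pairwise Hamming distances:
  AD160 vs AD80: 9
  AD160 vs AD323: 2
  AD160 vs AD220: 6
  AD80 vs AD323: 8
  AD80 vs AD220: 11
  AD323 vs AD220: 5
The largest is 11, between AD80 and AD220.

11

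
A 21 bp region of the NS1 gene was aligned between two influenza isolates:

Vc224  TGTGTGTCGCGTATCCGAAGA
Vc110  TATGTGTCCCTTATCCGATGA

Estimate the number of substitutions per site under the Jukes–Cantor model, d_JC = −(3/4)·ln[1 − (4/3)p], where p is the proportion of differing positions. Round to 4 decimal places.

Mismatches occur at site 2 (G↔A), site 9 (G↔C), site 11 (G↔T), site 19 (A↔T).
p = 4/21 = 0.190476.
d = −0.75 · ln(1 − (4/3)·0.190476) = −0.75 · ln(0.746032) = −0.75 · (-0.292987) = 0.2197.

0.2197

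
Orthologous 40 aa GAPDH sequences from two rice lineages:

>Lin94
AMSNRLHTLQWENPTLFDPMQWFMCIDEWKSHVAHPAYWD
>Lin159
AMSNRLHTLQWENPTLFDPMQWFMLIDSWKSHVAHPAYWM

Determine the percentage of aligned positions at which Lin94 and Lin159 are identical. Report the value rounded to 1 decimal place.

92.5%

Mismatches occur at site 25 (C↔L), site 28 (E↔S), site 40 (D↔M).
37 of the 40 sites match, so the percent identity is 37/40 × 100 = 92.5%.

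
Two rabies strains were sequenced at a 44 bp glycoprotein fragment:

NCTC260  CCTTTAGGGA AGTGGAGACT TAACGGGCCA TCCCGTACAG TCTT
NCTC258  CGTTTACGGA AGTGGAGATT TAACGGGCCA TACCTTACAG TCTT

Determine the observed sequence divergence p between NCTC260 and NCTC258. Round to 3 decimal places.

0.114

Differing sites — 2:C/G; 7:G/C; 19:C/T; 32:C/A; 35:G/T.
There are 5 differences over 44 sites, so p = 5/44 = 0.114.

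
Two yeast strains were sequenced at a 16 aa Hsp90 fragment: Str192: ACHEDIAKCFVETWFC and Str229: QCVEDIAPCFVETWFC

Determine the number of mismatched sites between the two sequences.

The sequences differ at positions 1 (A/Q), 3 (H/V), 8 (K/P).
That gives 3 mismatches out of 16 aligned sites, so the Hamming distance is 3.

3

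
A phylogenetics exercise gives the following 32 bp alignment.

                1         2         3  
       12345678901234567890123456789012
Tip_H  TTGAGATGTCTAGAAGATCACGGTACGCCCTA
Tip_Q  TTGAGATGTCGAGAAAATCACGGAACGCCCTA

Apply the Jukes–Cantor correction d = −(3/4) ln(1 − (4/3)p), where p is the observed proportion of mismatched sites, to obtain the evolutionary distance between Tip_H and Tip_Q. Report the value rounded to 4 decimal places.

0.1001

Differing sites — 11:T/G; 16:G/A; 24:T/A.
p = 3/32 = 0.093750.
d = −0.75 · ln(1 − (4/3)·0.093750) = −0.75 · ln(0.875000) = −0.75 · (-0.133531) = 0.1001.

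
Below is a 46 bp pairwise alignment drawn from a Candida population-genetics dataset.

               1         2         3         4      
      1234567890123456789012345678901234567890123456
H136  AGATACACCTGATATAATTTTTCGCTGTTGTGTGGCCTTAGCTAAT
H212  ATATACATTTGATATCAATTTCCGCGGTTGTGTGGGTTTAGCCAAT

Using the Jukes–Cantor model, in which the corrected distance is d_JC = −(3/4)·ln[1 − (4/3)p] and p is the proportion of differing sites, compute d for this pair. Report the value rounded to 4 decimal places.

0.2567

Differing sites — 2:G/T; 8:C/T; 9:C/T; 16:A/C; 18:T/A; 22:T/C; 26:T/G; 36:C/G; 37:C/T; 43:T/C.
p = 10/46 = 0.217391.
d = −0.75 · ln(1 − (4/3)·0.217391) = −0.75 · ln(0.710145) = −0.75 · (-0.342286) = 0.2567.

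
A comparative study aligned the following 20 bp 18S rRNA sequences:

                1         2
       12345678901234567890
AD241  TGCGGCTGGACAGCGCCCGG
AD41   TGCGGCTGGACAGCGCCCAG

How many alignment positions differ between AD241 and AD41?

1

A single mismatch occurs at site 19 (G/A).
That gives 1 mismatch out of 20 aligned sites, so the Hamming distance is 1.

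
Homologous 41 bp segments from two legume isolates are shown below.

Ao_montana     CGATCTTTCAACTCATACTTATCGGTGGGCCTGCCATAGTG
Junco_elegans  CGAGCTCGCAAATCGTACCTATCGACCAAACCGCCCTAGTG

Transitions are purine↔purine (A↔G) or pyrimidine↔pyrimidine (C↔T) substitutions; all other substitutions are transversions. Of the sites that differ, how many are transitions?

8

The sequences differ at positions 4 (T/G, transversion), 7 (T/C, transition), 8 (T/G, transversion), 12 (C/A, transversion), 15 (A/G, transition), 19 (T/C, transition), 25 (G/A, transition), 26 (T/C, transition), 27 (G/C, transversion), 28 (G/A, transition), 29 (G/A, transition), 30 (C/A, transversion), 32 (T/C, transition), 36 (A/C, transversion).
Of the 14 differences, 8 transitions and 6 transversions, so the answer is 8.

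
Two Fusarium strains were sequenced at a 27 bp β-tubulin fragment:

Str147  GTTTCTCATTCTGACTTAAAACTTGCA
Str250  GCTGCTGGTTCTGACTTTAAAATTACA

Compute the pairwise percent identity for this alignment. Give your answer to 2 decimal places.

74.07%

The sequences differ at positions 2 (T/C), 4 (T/G), 7 (C/G), 8 (A/G), 18 (A/T), 22 (C/A), 25 (G/A).
20 of the 27 sites match, so the percent identity is 20/27 × 100 = 74.07%.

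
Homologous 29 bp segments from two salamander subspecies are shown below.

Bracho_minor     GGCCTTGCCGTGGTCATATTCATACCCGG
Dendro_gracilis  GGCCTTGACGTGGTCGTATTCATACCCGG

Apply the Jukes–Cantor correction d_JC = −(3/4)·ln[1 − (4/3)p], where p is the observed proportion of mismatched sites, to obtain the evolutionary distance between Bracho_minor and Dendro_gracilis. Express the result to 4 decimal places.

0.0723

Differing sites — 8:C/A; 16:A/G.
p = 2/29 = 0.068966.
d = −0.75 · ln(1 − (4/3)·0.068966) = −0.75 · ln(0.908045) = −0.75 · (-0.096461) = 0.0723.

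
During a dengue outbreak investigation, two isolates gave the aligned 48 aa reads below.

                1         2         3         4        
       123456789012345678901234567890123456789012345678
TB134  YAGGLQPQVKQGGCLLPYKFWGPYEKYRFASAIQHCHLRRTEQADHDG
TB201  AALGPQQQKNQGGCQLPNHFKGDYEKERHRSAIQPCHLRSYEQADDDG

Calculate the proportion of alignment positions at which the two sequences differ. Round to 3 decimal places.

0.375

Mismatches occur at site 1 (Y↔A), site 3 (G↔L), site 5 (L↔P), site 7 (P↔Q), site 9 (V↔K), site 10 (K↔N), site 15 (L↔Q), site 18 (Y↔N), site 19 (K↔H), site 21 (W↔K), site 23 (P↔D), site 27 (Y↔E), site 29 (F↔H), site 30 (A↔R), site 35 (H↔P), site 40 (R↔S), site 41 (T↔Y), site 46 (H↔D).
There are 18 differences over 48 sites, so p = 18/48 = 0.375.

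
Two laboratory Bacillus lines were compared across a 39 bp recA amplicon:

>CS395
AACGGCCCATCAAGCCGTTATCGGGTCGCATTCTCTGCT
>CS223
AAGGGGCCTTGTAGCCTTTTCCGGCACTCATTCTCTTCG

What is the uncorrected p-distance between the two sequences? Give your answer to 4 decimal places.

0.3333

Mismatches occur at site 3 (C↔G), site 6 (C↔G), site 9 (A↔T), site 11 (C↔G), site 12 (A↔T), site 17 (G↔T), site 20 (A↔T), site 21 (T↔C), site 25 (G↔C), site 26 (T↔A), site 28 (G↔T), site 37 (G↔T), site 39 (T↔G).
There are 13 differences over 39 sites, so p = 13/39 = 0.3333.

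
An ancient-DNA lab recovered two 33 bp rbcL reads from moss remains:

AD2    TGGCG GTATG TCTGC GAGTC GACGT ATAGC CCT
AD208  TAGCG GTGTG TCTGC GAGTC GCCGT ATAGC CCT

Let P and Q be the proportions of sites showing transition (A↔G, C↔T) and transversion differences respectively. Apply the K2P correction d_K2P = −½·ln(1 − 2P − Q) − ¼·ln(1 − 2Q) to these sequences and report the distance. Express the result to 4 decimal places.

The sequences differ at positions 2 (G/A, transition), 8 (A/G, transition), 22 (A/C, transversion).
Of the 3 differences, 2 transitions and 1 transversion over 33 sites: P = 2/33 = 0.060606, Q = 1/33 = 0.030303.
d = −0.5·ln(0.848485) − 0.25·ln(0.939394) = −0.5·(-0.164303) − 0.25·(-0.062520) = 0.0978.

0.0978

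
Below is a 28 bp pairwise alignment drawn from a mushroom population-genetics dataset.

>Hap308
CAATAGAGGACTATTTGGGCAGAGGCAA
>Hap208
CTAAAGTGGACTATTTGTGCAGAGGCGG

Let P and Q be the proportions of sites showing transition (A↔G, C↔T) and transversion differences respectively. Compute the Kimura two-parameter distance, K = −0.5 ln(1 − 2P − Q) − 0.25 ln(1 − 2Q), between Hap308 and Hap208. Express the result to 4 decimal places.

0.2524

Differing sites — 2:A/T (Tv); 4:T/A (Tv); 7:A/T (Tv); 18:G/T (Tv); 27:A/G (Ti); 28:A/G (Ti).
Of the 6 differences, 2 transitions and 4 transversions over 28 sites: P = 2/28 = 0.071429, Q = 4/28 = 0.142857.
d = −0.5·ln(0.714285) − 0.25·ln(0.714286) = −0.5·(-0.336473) − 0.25·(-0.336472) = 0.2524.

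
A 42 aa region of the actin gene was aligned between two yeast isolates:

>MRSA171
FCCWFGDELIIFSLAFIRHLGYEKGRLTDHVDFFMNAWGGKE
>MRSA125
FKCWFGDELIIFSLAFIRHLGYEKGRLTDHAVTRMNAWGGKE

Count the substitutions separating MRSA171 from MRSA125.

5

The sequences differ at positions 2 (C/K), 31 (V/A), 32 (D/V), 33 (F/T), 34 (F/R).
That gives 5 mismatches out of 42 aligned sites, so the Hamming distance is 5.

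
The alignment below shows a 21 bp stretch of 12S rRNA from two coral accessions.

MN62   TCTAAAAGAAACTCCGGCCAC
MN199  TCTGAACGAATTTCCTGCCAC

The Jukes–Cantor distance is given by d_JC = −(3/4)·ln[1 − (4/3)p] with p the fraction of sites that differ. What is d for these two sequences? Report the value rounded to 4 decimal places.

0.2865

Differing sites — 4:A/G; 7:A/C; 11:A/T; 12:C/T; 16:G/T.
p = 5/21 = 0.238095.
d = −0.75 · ln(1 − (4/3)·0.238095) = −0.75 · ln(0.682540) = −0.75 · (-0.381934) = 0.2865.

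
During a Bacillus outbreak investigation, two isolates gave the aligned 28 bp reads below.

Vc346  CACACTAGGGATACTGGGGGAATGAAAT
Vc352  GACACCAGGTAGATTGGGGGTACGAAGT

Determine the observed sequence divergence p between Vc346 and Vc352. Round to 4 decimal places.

0.2857

The sequences differ at positions 1 (C/G), 6 (T/C), 10 (G/T), 12 (T/G), 14 (C/T), 21 (A/T), 23 (T/C), 27 (A/G).
There are 8 differences over 28 sites, so p = 8/28 = 0.2857.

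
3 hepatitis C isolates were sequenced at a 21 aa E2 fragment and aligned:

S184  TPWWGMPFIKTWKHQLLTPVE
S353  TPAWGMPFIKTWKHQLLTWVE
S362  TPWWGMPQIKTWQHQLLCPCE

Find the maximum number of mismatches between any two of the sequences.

6

Pairwise Hamming distances:
  S184 vs S353: 2
  S184 vs S362: 4
  S353 vs S362: 6
The largest is 6, between S353 and S362.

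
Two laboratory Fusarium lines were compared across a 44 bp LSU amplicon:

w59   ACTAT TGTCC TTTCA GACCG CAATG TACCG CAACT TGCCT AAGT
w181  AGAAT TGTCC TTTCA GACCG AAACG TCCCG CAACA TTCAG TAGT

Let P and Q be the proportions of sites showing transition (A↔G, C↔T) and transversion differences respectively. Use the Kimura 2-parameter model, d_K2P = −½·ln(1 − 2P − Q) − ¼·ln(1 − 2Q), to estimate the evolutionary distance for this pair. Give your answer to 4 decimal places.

The sequences differ at positions 2 (C/G, transversion), 3 (T/A, transversion), 21 (C/A, transversion), 24 (T/C, transition), 27 (A/C, transversion), 35 (T/A, transversion), 37 (G/T, transversion), 39 (C/A, transversion), 40 (T/G, transversion), 41 (A/T, transversion).
Of the 10 differences, 1 transition and 9 transversions over 44 sites: P = 1/44 = 0.022727, Q = 9/44 = 0.204545.
d = −0.5·ln(0.750001) − 0.25·ln(0.590910) = −0.5·(-0.287681) − 0.25·(-0.526092) = 0.2754.

0.2754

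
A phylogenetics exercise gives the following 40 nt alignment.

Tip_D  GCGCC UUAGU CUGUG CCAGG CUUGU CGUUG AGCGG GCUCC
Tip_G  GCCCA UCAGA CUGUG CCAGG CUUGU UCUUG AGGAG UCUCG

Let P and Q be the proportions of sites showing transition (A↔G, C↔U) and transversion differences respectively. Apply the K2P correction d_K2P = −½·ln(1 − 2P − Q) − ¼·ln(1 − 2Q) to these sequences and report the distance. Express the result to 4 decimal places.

0.3042

Differing sites — 3:G/C (Tv); 5:C/A (Tv); 7:U/C (Ti); 10:U/A (Tv); 26:C/U (Ti); 27:G/C (Tv); 33:C/G (Tv); 34:G/A (Ti); 36:G/U (Tv); 40:C/G (Tv).
Of the 10 differences, 3 transitions and 7 transversions over 40 sites: P = 3/40 = 0.075000, Q = 7/40 = 0.175000.
d = −0.5·ln(0.675000) − 0.25·ln(0.650000) = −0.5·(-0.393043) − 0.25·(-0.430783) = 0.3042.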